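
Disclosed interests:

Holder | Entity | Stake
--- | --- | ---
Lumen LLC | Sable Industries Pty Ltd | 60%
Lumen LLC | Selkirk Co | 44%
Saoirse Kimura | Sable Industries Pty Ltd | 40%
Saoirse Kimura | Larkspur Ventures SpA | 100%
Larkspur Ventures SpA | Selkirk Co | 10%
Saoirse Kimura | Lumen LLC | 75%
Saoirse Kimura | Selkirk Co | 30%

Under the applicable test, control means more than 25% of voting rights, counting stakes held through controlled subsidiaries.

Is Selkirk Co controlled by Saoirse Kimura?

Yes

Saoirse holds 100% of Larkspur, so Saoirse controls Larkspur.
Saoirse holds 75% of Lumen, so Saoirse controls Lumen.
Lumen and Saoirse and Larkspur together hold 44% + 30% + 10% = 84% of Selkirk, so Saoirse controls Selkirk.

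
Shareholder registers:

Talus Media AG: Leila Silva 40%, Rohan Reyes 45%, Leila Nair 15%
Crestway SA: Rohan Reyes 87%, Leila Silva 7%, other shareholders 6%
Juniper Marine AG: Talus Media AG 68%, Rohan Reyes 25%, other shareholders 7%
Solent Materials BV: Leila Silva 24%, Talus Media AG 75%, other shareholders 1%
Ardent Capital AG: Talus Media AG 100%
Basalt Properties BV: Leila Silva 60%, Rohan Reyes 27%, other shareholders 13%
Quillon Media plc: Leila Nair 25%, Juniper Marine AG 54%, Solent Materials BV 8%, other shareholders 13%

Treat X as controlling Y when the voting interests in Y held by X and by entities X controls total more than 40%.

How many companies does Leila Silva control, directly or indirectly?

Leila Silva holds 60% of Basalt, so Leila Silva controls Basalt.
No other company's threshold is met.
Leila Silva controls 1 company.

1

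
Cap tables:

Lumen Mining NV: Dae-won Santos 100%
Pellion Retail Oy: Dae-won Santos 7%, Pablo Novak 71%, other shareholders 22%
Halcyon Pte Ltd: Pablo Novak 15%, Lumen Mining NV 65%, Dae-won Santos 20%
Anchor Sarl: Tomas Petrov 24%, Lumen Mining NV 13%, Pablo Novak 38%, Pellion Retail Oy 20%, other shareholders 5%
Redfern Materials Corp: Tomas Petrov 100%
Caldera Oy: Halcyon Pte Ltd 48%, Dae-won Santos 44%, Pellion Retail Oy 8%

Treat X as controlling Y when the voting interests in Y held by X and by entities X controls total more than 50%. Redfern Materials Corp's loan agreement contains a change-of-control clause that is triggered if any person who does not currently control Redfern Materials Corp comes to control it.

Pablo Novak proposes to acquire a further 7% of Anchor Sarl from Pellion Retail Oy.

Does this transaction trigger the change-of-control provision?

The purchase adds only to Pablo's holdings (Pellion's stake shrinks), so Pablo is the only person who could newly come to control Redfern.
Pablo holds 71% of Pellion, so Pablo controls Pellion.
Pablo and Pellion together hold 38% + 20% = 58% of Anchor, so Pablo controls Anchor.
Neither Pablo nor any entity Pablo controls holds any voting interest in Redfern.
So before the transaction, Pablo does not control Redfern.
After the purchase, Pablo's direct stake in Anchor rises to 38% + 7% = 45%, and Pellion's stake falls to 13%.
Pablo and Pellion together hold 45% + 13% = 58% of Anchor, so Pablo controls Anchor.
After the transaction, neither Pablo nor any entity Pablo controls holds a voting interest in Redfern, so Pablo still does not control it.
No new person acquires control, so the clause is not triggered.

No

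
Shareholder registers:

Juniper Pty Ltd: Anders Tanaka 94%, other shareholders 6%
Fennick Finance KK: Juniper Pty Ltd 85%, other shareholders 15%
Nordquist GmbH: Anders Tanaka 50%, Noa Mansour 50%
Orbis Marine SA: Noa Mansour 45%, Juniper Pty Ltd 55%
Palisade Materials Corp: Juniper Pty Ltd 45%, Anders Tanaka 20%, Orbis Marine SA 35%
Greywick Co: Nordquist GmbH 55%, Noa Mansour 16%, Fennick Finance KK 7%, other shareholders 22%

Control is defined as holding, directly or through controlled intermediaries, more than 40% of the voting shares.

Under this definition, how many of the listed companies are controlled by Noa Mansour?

3

Noa holds 50% of Nordquist, so Noa controls Nordquist.
Noa holds 45% of Orbis, so Noa controls Orbis.
Nordquist and Noa together hold 55% + 16% = 71% of Greywick, so Noa controls Greywick.
No other company's threshold is met.
Noa controls 3 companies.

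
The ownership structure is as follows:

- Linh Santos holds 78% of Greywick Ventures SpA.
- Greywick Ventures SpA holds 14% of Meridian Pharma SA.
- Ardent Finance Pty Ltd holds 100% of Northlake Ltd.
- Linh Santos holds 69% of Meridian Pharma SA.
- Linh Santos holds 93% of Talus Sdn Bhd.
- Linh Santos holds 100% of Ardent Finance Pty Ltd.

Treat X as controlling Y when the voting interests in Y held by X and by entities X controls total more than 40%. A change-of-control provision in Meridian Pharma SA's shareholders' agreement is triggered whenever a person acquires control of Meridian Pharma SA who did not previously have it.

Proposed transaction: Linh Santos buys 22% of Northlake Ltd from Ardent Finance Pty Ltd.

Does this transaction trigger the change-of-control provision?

The purchase adds only to Linh's holdings (Ardent's stake shrinks), so Linh is the only person who could newly come to control Meridian.
Linh holds 78% of Greywick, so Linh controls Greywick.
Greywick and Linh together hold 14% + 69% = 83% of Meridian, so Linh controls Meridian.
So Linh already controls Meridian before the transaction.
After the purchase, Linh holds 22% of Northlake directly, and Ardent's stake falls to 78%.
Linh controlled Meridian already, so this is not a new person acquiring control; every other person's position is unchanged or reduced.
No new person acquires control, so the clause is not triggered.

No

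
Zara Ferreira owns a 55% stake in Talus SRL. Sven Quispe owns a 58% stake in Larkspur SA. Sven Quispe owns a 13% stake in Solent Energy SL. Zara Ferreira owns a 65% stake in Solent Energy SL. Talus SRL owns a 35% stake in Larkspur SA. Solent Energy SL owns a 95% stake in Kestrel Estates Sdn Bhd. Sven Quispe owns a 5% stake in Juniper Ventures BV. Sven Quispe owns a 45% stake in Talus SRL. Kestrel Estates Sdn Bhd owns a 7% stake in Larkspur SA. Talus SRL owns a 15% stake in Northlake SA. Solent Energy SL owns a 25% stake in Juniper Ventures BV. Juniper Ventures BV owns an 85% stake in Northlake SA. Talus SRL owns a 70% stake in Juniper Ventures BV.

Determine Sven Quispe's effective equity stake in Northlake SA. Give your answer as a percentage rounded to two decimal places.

40.54%

Sven reaches Northlake along 4 paths.
Via Talus → Juniper: 45% × 70% × 85% = 26.775%.
Via Solent → Juniper: 13% × 25% × 85% = 2.7625%.
Via Juniper: 5% × 85% = 4.25%.
Via Talus: 45% × 15% = 6.75%.
Total: 26.775% + 2.7625% + 4.25% + 6.75% = 40.5375%.
Rounded: 40.54%.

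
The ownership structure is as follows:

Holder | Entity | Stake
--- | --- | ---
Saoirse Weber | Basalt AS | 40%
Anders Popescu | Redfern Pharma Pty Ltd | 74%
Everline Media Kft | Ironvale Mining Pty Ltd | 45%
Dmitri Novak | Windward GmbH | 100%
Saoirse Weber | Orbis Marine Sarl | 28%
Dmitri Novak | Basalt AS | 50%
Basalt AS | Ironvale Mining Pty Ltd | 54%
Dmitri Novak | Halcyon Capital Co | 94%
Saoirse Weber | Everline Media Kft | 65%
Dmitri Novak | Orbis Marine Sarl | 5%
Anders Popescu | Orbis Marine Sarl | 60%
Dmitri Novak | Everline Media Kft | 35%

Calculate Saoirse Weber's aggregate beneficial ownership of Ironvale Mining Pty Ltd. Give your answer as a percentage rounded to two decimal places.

50.85%

Saoirse reaches Ironvale along 2 paths.
Via Basalt: 40% × 54% = 21.6%.
Via Everline: 65% × 45% = 29.25%.
Total: 21.6% + 29.25% = 50.85%.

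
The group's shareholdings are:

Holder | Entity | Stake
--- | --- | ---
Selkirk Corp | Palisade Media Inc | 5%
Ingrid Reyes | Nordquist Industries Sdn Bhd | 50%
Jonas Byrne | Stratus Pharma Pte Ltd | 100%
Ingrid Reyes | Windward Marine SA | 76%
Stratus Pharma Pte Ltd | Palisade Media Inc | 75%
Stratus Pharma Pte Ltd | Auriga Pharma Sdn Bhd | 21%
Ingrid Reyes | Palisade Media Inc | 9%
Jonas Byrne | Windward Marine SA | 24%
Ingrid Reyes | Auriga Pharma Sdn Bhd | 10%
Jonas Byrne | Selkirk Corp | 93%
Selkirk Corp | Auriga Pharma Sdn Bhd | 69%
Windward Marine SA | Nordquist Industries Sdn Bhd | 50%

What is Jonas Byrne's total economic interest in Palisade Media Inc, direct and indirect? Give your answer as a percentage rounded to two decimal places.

Jonas reaches Palisade along 2 paths.
Via Stratus: 100% × 75% = 75%.
Via Selkirk: 93% × 5% = 4.65%.
Total: 75% + 4.65% = 79.65%.

79.65%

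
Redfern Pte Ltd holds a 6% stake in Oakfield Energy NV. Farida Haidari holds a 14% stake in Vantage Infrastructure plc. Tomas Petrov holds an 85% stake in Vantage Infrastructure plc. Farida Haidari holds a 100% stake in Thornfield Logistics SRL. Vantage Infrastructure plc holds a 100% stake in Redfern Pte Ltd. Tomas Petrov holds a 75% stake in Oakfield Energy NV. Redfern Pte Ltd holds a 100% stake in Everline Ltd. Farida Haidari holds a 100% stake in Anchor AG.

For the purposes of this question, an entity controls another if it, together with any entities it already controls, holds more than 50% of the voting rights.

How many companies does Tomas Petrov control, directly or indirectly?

Tomas holds 85% of Vantage, so Tomas controls Vantage.
Vantage holds 100% of Redfern, so Tomas controls Redfern.
Tomas and Redfern together hold 75% + 6% = 81% of Oakfield, so Tomas controls Oakfield.
Redfern holds 100% of Everline, so Tomas controls Everline.
No other company's threshold is met.
Tomas controls 4 companies.

4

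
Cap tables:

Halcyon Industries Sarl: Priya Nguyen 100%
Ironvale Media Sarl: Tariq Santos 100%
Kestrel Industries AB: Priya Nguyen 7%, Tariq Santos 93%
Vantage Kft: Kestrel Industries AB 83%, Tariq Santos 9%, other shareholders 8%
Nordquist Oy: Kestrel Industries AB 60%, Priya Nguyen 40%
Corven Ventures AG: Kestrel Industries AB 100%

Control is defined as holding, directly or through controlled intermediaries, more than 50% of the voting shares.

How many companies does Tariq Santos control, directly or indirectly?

Tariq holds 100% of Ironvale, so Tariq controls Ironvale.
Tariq holds 93% of Kestrel, so Tariq controls Kestrel.
Kestrel and Tariq together hold 83% + 9% = 92% of Vantage, so Tariq controls Vantage.
Kestrel holds 60% of Nordquist, so Tariq controls Nordquist.
Kestrel holds 100% of Corven, so Tariq controls Corven.
No other company's threshold is met.
Tariq controls 5 companies.

5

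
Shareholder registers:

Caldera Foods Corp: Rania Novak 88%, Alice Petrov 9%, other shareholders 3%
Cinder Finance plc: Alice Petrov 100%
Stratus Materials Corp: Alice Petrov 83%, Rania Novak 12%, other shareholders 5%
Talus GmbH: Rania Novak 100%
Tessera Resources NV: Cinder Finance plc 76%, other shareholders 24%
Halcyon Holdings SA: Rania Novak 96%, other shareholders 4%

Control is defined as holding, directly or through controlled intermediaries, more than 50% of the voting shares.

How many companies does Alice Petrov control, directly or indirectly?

3

Alice holds 100% of Cinder, so Alice controls Cinder.
Alice holds 83% of Stratus, so Alice controls Stratus.
Cinder holds 76% of Tessera, so Alice controls Tessera.
No other company's threshold is met.
Alice controls 3 companies.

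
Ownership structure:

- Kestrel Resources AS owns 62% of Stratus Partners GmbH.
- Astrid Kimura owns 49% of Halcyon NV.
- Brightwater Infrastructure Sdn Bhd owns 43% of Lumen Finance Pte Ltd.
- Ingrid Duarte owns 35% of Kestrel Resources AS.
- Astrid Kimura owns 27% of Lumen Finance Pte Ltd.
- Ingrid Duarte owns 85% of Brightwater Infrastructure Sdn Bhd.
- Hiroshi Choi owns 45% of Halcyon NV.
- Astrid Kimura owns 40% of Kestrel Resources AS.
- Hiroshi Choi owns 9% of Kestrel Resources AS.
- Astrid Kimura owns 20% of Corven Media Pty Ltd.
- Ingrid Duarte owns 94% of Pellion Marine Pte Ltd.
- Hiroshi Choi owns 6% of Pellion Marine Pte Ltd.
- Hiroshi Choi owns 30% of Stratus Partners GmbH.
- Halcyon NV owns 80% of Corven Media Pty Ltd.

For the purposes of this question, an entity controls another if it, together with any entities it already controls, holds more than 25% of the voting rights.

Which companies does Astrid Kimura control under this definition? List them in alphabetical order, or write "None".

Corven Media Pty Ltd, Halcyon NV, Kestrel Resources AS, Lumen Finance Pte Ltd, Stratus Partners GmbH

Astrid holds 40% of Kestrel, so Astrid controls Kestrel.
Astrid holds 49% of Halcyon, so Astrid controls Halcyon.
Astrid holds 27% of Lumen, so Astrid controls Lumen.
Kestrel holds 62% of Stratus, so Astrid controls Stratus.
Halcyon and Astrid together hold 80% + 20% = 100% of Corven, so Astrid controls Corven.
No other company's threshold is met.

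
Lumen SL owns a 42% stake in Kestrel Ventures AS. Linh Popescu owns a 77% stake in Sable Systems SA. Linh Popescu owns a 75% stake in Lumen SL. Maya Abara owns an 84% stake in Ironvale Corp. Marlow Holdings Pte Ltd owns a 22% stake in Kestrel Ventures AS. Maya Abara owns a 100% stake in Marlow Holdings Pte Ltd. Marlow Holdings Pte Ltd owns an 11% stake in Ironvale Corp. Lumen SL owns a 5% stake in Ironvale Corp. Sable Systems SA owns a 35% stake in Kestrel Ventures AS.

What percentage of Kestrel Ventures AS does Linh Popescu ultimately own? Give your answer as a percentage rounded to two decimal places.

Linh reaches Kestrel along 2 paths.
Via Sable: 77% × 35% = 26.95%.
Via Lumen: 75% × 42% = 31.5%.
Total: 26.95% + 31.5% = 58.45%.

58.45%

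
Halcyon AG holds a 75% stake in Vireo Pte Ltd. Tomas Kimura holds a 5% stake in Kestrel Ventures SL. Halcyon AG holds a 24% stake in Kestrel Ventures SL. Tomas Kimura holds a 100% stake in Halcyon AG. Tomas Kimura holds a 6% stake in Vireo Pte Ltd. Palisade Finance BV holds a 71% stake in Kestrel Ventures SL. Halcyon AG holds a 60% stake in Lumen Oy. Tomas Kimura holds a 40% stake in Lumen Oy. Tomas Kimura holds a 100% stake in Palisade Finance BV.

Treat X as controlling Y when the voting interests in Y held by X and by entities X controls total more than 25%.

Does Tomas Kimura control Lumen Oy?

Tomas holds 100% of Halcyon, so Tomas controls Halcyon.
Tomas and Halcyon together hold 40% + 60% = 100% of Lumen, so Tomas controls Lumen.

Yes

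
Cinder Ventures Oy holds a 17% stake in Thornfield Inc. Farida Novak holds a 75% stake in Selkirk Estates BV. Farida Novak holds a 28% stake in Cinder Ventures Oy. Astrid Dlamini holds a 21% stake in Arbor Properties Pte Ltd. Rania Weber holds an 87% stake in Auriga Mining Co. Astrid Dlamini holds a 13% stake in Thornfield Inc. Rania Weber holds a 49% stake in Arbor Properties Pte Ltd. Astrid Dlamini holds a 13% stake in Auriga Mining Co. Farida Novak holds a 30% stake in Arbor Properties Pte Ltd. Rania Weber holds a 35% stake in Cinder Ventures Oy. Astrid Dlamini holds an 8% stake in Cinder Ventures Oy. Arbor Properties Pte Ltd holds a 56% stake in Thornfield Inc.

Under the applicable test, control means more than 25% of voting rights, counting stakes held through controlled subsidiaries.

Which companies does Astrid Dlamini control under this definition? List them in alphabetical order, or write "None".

None

Astrid's largest direct stake is 21% in Arbor, which does not meet the threshold.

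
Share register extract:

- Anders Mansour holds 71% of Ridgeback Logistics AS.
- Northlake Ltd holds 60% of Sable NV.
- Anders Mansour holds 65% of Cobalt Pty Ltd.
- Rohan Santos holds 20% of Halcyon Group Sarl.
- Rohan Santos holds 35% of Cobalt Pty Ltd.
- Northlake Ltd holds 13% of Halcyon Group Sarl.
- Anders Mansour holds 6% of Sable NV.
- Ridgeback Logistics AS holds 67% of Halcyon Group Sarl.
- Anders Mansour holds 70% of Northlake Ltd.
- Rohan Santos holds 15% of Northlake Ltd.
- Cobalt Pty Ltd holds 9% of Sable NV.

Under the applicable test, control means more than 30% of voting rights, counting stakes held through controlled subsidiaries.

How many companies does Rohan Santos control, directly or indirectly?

Rohan holds 35% of Cobalt, so Rohan controls Cobalt.
No other company's threshold is met.
Rohan controls 1 company.

1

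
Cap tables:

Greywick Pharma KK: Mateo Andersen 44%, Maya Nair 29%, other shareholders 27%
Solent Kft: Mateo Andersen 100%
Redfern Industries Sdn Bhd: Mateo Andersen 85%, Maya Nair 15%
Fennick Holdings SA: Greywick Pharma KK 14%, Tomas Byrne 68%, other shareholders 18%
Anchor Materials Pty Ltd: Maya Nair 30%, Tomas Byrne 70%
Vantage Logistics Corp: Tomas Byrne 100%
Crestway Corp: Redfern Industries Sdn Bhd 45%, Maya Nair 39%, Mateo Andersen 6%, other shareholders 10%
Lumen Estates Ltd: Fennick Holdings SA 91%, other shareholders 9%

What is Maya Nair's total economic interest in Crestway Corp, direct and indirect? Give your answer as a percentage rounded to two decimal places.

Maya reaches Crestway along 2 paths.
Via Redfern: 15% × 45% = 6.75%.
Direct stake: 39% = 39%.
Total: 6.75% + 39% = 45.75%.

45.75%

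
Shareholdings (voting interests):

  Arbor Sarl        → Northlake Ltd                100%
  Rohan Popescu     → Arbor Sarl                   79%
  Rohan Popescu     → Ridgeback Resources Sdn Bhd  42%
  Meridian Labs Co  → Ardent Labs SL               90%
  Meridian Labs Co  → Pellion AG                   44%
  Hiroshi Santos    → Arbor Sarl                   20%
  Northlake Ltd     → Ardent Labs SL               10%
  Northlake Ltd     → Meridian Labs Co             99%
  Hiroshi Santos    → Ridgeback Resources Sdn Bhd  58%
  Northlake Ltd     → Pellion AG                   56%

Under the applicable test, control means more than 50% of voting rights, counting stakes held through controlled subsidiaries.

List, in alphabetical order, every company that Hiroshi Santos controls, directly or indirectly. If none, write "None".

Hiroshi holds 58% of Ridgeback, so Hiroshi controls Ridgeback.
No other company's threshold is met.

Ridgeback Resources Sdn Bhd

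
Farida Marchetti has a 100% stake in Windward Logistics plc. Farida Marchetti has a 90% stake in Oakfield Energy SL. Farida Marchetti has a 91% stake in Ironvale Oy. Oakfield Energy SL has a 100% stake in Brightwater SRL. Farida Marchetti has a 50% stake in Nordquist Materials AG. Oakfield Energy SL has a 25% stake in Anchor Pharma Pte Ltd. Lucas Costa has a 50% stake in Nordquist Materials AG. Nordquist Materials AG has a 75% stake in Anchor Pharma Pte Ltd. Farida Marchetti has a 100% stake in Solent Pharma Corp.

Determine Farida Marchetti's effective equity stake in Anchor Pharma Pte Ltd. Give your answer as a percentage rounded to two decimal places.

Farida reaches Anchor along 2 paths.
Via Nordquist: 50% × 75% = 37.5%.
Via Oakfield: 90% × 25% = 22.5%.
Total: 37.5% + 22.5% = 60%.
Rounded: 60.00%.

60.00%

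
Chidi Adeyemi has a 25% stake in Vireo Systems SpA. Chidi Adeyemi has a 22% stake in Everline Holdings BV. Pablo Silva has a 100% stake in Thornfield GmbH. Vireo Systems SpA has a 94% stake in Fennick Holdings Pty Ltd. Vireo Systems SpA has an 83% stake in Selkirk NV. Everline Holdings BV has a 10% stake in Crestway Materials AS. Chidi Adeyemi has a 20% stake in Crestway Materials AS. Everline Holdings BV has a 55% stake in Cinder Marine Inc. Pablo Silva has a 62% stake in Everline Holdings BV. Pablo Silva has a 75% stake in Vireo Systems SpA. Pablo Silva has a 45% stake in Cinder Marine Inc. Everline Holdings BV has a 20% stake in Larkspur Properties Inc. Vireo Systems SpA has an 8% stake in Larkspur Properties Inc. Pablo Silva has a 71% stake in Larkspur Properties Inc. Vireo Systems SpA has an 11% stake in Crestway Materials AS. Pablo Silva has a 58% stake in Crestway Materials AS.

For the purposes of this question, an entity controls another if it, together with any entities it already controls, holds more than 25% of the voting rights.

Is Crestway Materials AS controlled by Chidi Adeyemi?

Chidi's largest direct stake is 25% in Vireo, which does not meet the threshold, so Chidi controls no company.
In Crestway, Chidi's side holds only 20%, not > 25%.
So Chidi does not control Crestway.

No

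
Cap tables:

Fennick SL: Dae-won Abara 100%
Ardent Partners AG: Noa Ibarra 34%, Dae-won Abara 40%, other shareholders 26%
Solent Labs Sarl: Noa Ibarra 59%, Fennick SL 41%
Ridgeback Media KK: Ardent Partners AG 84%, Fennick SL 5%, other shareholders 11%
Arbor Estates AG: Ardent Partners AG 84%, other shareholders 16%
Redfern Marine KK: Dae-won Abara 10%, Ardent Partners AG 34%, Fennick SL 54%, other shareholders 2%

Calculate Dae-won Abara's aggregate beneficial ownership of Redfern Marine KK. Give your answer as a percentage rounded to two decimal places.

77.60%

Dae-won reaches Redfern along 3 paths.
Direct stake: 10% = 10%.
Via Ardent: 40% × 34% = 13.6%.
Via Fennick: 100% × 54% = 54%.
Total: 10% + 13.6% + 54% = 77.6%.
Rounded: 77.60%.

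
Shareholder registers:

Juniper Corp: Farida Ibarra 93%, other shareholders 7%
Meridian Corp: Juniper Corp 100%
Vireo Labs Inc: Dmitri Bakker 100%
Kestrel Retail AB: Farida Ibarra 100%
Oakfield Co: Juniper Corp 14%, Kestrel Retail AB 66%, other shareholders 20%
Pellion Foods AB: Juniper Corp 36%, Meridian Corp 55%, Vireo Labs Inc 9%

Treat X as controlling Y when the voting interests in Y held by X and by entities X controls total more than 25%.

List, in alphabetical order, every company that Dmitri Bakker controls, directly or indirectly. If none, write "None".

Vireo Labs Inc

Dmitri holds 100% of Vireo, so Dmitri controls Vireo.
No other company's threshold is met.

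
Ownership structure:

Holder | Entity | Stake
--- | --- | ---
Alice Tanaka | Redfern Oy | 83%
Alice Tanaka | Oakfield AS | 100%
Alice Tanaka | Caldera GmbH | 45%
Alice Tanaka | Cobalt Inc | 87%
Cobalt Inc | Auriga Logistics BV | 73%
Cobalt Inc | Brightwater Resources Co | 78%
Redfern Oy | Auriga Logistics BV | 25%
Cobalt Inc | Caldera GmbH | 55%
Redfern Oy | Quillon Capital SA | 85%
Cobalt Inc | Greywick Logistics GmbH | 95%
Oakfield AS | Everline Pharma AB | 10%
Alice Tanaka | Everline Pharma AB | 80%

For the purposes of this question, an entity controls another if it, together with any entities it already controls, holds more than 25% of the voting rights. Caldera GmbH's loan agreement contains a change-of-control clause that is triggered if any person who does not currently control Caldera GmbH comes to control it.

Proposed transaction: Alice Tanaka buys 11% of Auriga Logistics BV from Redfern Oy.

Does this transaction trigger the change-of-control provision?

The purchase adds only to Alice's holdings (Redfern's stake shrinks), so Alice is the only person who could newly come to control Caldera.
Alice holds 87% of Cobalt, so Alice controls Cobalt.
Cobalt and Alice together hold 55% + 45% = 100% of Caldera, so Alice controls Caldera.
So Alice already controls Caldera before the transaction.
After the purchase, Alice holds 11% of Auriga directly, and Redfern's stake falls to 14%.
Alice controlled Caldera already, so this is not a new person acquiring control; every other person's position is unchanged or reduced.
No new person acquires control, so the clause is not triggered.

No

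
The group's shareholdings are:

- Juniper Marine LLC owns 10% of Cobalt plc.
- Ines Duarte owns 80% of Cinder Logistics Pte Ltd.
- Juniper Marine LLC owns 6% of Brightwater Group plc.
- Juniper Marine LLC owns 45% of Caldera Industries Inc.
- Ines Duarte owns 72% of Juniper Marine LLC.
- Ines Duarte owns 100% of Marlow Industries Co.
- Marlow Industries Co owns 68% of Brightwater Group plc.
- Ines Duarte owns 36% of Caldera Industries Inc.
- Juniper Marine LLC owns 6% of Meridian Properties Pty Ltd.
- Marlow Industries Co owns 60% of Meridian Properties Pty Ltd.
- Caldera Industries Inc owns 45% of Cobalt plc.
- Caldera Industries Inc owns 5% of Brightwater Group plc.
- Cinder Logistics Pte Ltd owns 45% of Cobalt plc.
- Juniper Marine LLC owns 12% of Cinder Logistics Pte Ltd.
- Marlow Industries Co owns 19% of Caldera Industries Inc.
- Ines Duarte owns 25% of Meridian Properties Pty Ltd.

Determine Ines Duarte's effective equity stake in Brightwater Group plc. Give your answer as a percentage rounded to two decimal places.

Ines reaches Brightwater along 5 paths.
Via Juniper: 72% × 6% = 4.32%.
Via Juniper → Caldera: 72% × 45% × 5% = 1.62%.
Via Caldera: 36% × 5% = 1.8%.
Via Marlow → Caldera: 100% × 19% × 5% = 0.95%.
Via Marlow: 100% × 68% = 68%.
Total: 4.32% + 1.62% + 1.8% + 0.95% + 68% = 76.69%.

76.69%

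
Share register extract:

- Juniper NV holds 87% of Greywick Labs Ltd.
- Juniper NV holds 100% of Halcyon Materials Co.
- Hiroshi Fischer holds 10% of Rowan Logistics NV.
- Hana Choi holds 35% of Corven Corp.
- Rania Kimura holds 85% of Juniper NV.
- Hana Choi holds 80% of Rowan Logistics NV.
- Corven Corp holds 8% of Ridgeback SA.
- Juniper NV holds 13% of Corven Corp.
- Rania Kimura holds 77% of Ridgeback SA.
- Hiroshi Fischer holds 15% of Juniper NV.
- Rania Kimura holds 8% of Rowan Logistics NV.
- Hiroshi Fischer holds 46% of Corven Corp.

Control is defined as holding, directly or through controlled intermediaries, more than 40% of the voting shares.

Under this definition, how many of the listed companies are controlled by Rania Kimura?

Rania holds 85% of Juniper, so Rania controls Juniper.
Juniper holds 100% of Halcyon, so Rania controls Halcyon.
Juniper holds 87% of Greywick, so Rania controls Greywick.
Rania holds 77% of Ridgeback, so Rania controls Ridgeback.
No other company's threshold is met.
Rania controls 4 companies.

4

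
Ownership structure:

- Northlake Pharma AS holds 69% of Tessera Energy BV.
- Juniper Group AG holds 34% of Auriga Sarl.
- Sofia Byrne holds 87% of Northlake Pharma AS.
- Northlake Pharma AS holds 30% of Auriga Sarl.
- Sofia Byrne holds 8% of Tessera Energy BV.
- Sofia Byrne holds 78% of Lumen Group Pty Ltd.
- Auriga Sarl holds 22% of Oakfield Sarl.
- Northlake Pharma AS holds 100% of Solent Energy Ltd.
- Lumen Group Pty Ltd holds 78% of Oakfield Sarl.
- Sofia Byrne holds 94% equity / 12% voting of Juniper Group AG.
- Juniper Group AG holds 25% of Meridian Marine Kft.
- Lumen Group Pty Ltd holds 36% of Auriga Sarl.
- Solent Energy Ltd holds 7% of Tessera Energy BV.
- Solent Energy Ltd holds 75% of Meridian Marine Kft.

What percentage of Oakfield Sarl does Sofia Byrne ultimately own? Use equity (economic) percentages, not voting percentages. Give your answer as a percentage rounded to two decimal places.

79.79%

Sofia reaches Oakfield along 4 paths.
Via Lumen: 78% × 78% = 60.84%.
Via Northlake → Auriga: 87% × 30% × 22% = 5.742%.
Via Juniper → Auriga: 94% × 34% × 22% = 7.0312%.
Via Lumen → Auriga: 78% × 36% × 22% = 6.1776%.
Total: 60.84% + 5.742% + 7.0312% + 6.1776% = 79.7908%.
Rounded: 79.79%.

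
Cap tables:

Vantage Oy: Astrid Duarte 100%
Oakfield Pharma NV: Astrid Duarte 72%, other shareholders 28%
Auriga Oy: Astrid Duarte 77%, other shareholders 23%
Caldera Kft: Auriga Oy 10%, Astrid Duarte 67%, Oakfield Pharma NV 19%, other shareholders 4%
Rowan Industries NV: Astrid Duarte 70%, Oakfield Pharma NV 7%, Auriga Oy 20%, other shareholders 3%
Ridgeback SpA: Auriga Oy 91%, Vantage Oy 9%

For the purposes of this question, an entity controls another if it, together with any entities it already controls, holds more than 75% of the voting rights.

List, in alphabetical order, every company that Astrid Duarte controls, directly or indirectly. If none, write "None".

Auriga Oy, Caldera Kft, Ridgeback SpA, Rowan Industries NV, Vantage Oy

Astrid holds 100% of Vantage, so Astrid controls Vantage.
Astrid holds 77% of Auriga, so Astrid controls Auriga.
Auriga and Astrid together hold 10% + 67% = 77% of Caldera, so Astrid controls Caldera.
Astrid and Auriga together hold 70% + 20% = 90% of Rowan, so Astrid controls Rowan.
Auriga and Vantage together hold 91% + 9% = 100% of Ridgeback, so Astrid controls Ridgeback.
No other company's threshold is met.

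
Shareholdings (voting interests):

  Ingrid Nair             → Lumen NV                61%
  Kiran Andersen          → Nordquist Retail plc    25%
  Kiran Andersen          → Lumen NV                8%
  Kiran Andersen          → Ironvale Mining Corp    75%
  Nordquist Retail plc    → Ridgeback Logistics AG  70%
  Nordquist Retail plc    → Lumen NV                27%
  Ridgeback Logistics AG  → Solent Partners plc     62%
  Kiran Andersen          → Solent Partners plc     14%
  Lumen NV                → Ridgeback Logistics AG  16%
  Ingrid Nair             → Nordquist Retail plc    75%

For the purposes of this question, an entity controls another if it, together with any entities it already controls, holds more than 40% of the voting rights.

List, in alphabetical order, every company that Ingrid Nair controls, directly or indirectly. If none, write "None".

Ingrid holds 75% of Nordquist, so Ingrid controls Nordquist.
Ingrid and Nordquist together hold 61% + 27% = 88% of Lumen, so Ingrid controls Lumen.
Lumen and Nordquist together hold 16% + 70% = 86% of Ridgeback, so Ingrid controls Ridgeback.
Ridgeback holds 62% of Solent, so Ingrid controls Solent.
No other company's threshold is met.

Lumen NV, Nordquist Retail plc, Ridgeback Logistics AG, Solent Partners plc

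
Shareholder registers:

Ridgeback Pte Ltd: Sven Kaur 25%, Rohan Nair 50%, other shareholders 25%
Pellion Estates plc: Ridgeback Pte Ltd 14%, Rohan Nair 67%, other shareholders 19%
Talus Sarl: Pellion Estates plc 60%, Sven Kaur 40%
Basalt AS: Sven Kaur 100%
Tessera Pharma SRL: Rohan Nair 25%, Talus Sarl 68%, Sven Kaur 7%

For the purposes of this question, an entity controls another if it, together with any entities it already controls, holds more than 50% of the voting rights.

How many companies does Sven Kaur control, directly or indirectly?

Sven holds 100% of Basalt, so Sven controls Basalt.
No other company's threshold is met.
Sven controls 1 company.

1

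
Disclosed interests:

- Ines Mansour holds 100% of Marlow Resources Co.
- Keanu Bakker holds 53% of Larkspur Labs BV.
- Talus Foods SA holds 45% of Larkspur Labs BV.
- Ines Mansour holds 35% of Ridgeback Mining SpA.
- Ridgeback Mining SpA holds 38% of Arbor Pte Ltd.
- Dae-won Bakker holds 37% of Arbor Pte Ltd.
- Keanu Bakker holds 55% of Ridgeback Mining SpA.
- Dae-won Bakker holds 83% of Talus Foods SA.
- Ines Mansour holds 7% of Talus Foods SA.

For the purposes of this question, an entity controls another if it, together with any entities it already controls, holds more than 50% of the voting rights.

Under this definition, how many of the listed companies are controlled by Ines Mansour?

1

Ines holds 100% of Marlow, so Ines controls Marlow.
No other company's threshold is met.
Ines controls 1 company.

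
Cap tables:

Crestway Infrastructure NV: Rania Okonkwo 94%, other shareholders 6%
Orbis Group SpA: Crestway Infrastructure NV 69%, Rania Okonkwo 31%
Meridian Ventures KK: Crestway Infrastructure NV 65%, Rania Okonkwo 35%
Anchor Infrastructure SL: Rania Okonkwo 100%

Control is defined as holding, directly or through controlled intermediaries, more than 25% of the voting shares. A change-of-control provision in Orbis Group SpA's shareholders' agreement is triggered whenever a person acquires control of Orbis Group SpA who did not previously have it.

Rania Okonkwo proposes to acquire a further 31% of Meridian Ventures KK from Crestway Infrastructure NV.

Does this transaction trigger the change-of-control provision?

The purchase adds only to Rania's holdings (Crestway's stake shrinks), so Rania is the only person who could newly come to control Orbis.
Rania holds 94% of Crestway, so Rania controls Crestway.
Crestway and Rania together hold 69% + 31% = 100% of Orbis, so Rania controls Orbis.
So Rania already controls Orbis before the transaction.
After the purchase, Rania's direct stake in Meridian rises to 35% + 31% = 66%, and Crestway's stake falls to 34%.
Rania controlled Orbis already, so this is not a new person acquiring control; every other person's position is unchanged or reduced.
No new person acquires control, so the clause is not triggered.

No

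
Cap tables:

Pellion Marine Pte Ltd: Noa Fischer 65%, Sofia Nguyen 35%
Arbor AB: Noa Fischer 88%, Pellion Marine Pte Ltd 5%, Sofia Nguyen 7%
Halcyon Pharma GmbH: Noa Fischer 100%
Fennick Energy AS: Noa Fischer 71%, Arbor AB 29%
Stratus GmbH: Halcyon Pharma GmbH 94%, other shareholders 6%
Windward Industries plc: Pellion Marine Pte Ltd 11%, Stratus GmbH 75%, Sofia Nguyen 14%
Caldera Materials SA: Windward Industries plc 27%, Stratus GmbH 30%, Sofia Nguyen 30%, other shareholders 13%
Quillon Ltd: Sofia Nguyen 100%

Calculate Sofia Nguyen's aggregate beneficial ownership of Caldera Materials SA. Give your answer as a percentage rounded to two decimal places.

34.82%

Sofia reaches Caldera along 3 paths.
Via Pellion → Windward: 35% × 11% × 27% = 1.0395%.
Via Windward: 14% × 27% = 3.78%.
Direct stake: 30% = 30%.
Total: 1.0395% + 3.78% + 30% = 34.8195%.
Rounded: 34.82%.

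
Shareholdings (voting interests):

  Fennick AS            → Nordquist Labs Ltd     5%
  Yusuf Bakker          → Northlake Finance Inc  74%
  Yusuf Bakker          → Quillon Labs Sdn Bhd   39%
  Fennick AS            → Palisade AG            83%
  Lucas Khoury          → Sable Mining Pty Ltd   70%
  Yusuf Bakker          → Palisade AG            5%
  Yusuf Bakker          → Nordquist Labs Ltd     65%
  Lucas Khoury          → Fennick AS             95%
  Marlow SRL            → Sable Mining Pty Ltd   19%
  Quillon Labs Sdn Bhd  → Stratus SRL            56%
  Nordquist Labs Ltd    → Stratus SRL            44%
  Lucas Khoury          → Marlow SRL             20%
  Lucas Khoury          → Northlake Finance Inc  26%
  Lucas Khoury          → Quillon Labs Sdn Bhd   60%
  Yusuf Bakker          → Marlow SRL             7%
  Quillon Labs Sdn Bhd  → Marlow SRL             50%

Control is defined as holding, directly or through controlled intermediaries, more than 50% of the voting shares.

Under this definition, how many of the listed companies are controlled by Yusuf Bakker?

2

Yusuf holds 65% of Nordquist, so Yusuf controls Nordquist.
Yusuf holds 74% of Northlake, so Yusuf controls Northlake.
No other company's threshold is met.
Yusuf controls 2 companies.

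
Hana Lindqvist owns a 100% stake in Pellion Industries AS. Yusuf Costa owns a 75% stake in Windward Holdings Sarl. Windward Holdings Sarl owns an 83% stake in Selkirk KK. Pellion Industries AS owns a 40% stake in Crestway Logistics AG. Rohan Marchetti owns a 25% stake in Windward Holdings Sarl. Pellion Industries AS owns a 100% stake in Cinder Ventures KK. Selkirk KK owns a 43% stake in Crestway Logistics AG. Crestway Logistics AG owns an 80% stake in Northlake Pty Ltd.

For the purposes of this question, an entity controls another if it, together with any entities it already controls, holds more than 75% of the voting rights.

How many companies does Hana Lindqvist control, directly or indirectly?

2

Hana holds 100% of Pellion, so Hana controls Pellion.
Pellion holds 100% of Cinder, so Hana controls Cinder.
No other company's threshold is met.
Hana controls 2 companies.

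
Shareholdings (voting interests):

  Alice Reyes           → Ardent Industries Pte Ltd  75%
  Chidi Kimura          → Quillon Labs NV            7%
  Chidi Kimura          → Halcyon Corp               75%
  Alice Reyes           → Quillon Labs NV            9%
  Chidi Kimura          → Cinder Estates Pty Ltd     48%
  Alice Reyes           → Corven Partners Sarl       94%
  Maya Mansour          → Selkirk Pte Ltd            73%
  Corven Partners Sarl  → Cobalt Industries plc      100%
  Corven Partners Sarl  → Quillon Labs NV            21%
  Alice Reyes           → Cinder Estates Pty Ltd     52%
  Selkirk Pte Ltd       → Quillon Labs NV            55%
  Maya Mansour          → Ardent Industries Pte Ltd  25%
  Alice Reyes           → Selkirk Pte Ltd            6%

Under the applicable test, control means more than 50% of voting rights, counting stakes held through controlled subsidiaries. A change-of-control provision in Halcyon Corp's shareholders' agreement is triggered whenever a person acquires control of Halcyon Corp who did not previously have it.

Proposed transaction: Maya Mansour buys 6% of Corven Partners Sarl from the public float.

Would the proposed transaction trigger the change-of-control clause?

The purchase changes only Maya's holdings, so Maya is the only person who could newly come to control Halcyon.
Maya holds 73% of Selkirk, so Maya controls Selkirk.
Selkirk holds 55% of Quillon, so Maya controls Quillon.
Neither Maya nor any entity Maya controls holds any voting interest in Halcyon.
So before the transaction, Maya does not control Halcyon.
After the purchase, Maya holds 6% of Corven directly.
Maya's side now holds 6% of Corven, not > 50%, so Maya still does not control Corven.
After the transaction, neither Maya nor any entity Maya controls holds a voting interest in Halcyon, so Maya still does not control it.
No new person acquires control, so the clause is not triggered.

No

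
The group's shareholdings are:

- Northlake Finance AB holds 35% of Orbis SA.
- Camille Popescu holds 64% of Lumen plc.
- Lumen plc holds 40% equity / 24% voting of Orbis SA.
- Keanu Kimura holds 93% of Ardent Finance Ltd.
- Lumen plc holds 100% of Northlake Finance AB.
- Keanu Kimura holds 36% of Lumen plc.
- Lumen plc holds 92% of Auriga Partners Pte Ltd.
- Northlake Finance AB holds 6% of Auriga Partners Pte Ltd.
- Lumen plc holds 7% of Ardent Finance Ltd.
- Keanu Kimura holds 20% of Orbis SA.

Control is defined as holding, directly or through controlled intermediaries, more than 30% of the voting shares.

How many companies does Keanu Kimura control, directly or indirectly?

Keanu holds 36% of Lumen, so Keanu controls Lumen.
Lumen holds 100% of Northlake, so Keanu controls Northlake.
Keanu and Lumen together hold 93% + 7% = 100% of Ardent, so Keanu controls Ardent.
Lumen and Northlake together hold 92% + 6% = 98% of Auriga, so Keanu controls Auriga.
Keanu and Northlake and Lumen together hold 20% + 35% + 24% = 79% of Orbis, so Keanu controls Orbis.
Keanu controls 5 companies.

5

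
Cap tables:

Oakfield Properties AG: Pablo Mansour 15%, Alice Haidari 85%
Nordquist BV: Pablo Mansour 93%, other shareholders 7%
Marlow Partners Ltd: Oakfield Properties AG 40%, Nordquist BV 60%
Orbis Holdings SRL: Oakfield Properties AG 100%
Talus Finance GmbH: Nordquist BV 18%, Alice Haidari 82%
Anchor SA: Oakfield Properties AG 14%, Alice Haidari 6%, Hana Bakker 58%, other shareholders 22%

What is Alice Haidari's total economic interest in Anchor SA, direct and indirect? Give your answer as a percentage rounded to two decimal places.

Alice reaches Anchor along 2 paths.
Via Oakfield: 85% × 14% = 11.9%.
Direct stake: 6% = 6%.
Total: 11.9% + 6% = 17.9%.
Rounded: 17.90%.

17.90%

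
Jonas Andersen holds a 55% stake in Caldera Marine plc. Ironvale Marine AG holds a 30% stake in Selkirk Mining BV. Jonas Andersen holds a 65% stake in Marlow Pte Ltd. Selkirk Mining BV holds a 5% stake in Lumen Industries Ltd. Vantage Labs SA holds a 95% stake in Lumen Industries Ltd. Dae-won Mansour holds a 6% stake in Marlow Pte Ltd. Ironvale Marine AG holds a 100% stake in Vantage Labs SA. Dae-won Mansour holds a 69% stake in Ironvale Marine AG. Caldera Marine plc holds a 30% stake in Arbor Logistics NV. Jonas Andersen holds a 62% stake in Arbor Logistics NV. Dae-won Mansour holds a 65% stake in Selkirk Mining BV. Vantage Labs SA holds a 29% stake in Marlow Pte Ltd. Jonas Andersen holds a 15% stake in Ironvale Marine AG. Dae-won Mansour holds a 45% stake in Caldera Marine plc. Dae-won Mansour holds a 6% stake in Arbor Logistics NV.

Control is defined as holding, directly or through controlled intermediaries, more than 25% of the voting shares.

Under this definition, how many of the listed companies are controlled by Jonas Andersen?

3

Jonas holds 55% of Caldera, so Jonas controls Caldera.
Jonas and Caldera together hold 62% + 30% = 92% of Arbor, so Jonas controls Arbor.
Jonas holds 65% of Marlow, so Jonas controls Marlow.
No other company's threshold is met.
Jonas controls 3 companies.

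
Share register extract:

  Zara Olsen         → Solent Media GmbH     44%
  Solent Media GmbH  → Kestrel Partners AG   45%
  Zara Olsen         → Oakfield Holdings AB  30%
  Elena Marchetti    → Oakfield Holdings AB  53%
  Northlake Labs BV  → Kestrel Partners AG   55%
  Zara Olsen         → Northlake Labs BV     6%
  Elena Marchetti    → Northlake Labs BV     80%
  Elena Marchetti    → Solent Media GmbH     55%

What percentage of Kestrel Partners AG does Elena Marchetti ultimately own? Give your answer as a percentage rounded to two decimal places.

68.75%

Elena reaches Kestrel along 2 paths.
Via Northlake: 80% × 55% = 44%.
Via Solent: 55% × 45% = 24.75%.
Total: 44% + 24.75% = 68.75%.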